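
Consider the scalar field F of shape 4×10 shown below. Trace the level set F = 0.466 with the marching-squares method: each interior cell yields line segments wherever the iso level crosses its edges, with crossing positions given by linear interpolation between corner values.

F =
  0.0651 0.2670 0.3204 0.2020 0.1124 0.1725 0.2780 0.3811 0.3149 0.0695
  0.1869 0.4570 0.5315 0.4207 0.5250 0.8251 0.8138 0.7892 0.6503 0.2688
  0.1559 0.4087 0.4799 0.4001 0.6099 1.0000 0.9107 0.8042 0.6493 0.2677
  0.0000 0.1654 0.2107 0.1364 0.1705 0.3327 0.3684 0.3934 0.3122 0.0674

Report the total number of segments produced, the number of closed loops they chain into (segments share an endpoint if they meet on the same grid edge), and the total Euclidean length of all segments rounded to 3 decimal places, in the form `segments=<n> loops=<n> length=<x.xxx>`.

cell (0,1): code 0100 → (0.690,2.000)–(1.000,1.121)
cell (0,2): code 1000 → (1.000,2.591)–(0.690,2.000)
cell (0,3): code 0100 → (0.857,4.000)–(1.000,3.434)
cell (0,4): code 1100 → (0.450,5.000)–(0.857,4.000)
cell (0,5): code 1100 → (0.351,6.000)–(0.450,5.000)
cell (0,6): code 1100 → (0.208,7.000)–(0.351,6.000)
cell (0,7): code 1100 → (0.451,8.000)–(0.208,7.000)
cell (0,8): code 1000 → (1.000,8.483)–(0.451,8.000)
cell (1,1): code 0110 → (1.000,1.121)–(2.000,1.805)
cell (1,2): code 1001 → (2.000,2.174)–(1.000,2.591)
cell (1,3): code 0110 → (1.000,3.434)–(2.000,3.314)
cell (1,8): code 1001 → (2.000,8.480)–(1.000,8.483)
cell (2,1): code 0010 → (2.000,1.805)–(2.052,2.000)
cell (2,2): code 0001 → (2.052,2.000)–(2.000,2.174)
cell (2,3): code 0010 → (2.000,3.314)–(2.327,4.000)
cell (2,4): code 0011 → (2.327,4.000)–(2.800,5.000)
cell (2,5): code 0011 → (2.800,5.000)–(2.820,6.000)
cell (2,6): code 0011 → (2.820,6.000)–(2.823,7.000)
cell (2,7): code 0011 → (2.823,7.000)–(2.544,8.000)
cell (2,8): code 0001 → (2.544,8.000)–(2.000,8.480)
total: 20 segments, chained into 2 closed loop(s), length Σ = 17.354904

segments=20 loops=2 length=17.355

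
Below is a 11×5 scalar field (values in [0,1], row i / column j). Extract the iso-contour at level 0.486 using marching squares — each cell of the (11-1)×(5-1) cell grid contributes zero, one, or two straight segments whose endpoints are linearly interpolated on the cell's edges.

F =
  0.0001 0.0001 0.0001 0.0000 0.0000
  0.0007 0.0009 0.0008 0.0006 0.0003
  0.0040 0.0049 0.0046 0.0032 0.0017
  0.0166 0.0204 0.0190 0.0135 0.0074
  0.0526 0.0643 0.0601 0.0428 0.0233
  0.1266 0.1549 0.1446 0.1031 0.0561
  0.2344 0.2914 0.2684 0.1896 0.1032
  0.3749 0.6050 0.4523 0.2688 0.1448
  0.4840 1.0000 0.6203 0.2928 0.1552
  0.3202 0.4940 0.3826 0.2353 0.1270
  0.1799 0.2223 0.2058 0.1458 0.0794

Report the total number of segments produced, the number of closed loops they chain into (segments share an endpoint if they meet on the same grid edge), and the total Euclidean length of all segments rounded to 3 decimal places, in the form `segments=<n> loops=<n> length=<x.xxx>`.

cell (6,0): code 0100 → (6.621,1.000)–(7.000,0.483)
cell (6,1): code 1000 → (7.000,1.779)–(6.621,1.000)
cell (7,0): code 0110 → (7.000,0.483)–(8.000,0.004)
cell (7,1): code 1101 → (7.201,2.000)–(7.000,1.779)
cell (7,2): code 1000 → (8.000,2.410)–(7.201,2.000)
cell (8,0): code 0110 → (8.000,0.004)–(9.000,0.954)
cell (8,1): code 1011 → (9.000,1.072)–(8.565,2.000)
cell (8,2): code 0001 → (8.565,2.000)–(8.000,2.410)
cell (9,0): code 0010 → (9.000,0.954)–(9.029,1.000)
cell (9,1): code 0001 → (9.029,1.000)–(9.000,1.072)
total: 10 segments, chained into 1 closed loop(s), length Σ = 7.048524

segments=10 loops=1 length=7.049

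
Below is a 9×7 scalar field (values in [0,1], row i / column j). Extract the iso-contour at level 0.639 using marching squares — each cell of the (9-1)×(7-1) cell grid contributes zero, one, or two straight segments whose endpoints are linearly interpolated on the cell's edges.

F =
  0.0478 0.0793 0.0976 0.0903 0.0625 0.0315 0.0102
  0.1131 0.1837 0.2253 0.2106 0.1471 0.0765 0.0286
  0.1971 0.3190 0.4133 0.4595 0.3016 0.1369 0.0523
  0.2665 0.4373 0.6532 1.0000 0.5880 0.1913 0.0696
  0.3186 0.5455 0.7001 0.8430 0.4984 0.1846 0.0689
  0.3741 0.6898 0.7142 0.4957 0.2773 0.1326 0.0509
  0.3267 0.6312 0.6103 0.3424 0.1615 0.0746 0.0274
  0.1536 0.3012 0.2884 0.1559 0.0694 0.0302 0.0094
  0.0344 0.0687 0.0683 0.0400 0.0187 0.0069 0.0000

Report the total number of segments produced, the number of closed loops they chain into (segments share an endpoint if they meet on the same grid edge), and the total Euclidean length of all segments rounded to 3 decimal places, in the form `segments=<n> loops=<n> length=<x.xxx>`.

segments=12 loops=1 length=10.029

cell (2,1): code 0100 → (2.941,2.000)–(3.000,1.934)
cell (2,2): code 1100 → (2.332,3.000)–(2.941,2.000)
cell (2,3): code 1000 → (3.000,3.876)–(2.332,3.000)
cell (3,1): code 0110 → (3.000,1.934)–(4.000,1.605)
cell (3,3): code 1001 → (4.000,3.592)–(3.000,3.876)
cell (4,0): code 0100 → (4.648,1.000)–(5.000,0.839)
cell (4,1): code 1110 → (4.000,1.605)–(4.648,1.000)
cell (4,2): code 1011 → (5.000,2.344)–(4.587,3.000)
cell (4,3): code 0001 → (4.587,3.000)–(4.000,3.592)
cell (5,0): code 0010 → (5.000,0.839)–(5.867,1.000)
cell (5,1): code 0011 → (5.867,1.000)–(5.724,2.000)
cell (5,2): code 0001 → (5.724,2.000)–(5.000,2.344)
total: 12 segments, chained into 1 closed loop(s), length Σ = 10.028937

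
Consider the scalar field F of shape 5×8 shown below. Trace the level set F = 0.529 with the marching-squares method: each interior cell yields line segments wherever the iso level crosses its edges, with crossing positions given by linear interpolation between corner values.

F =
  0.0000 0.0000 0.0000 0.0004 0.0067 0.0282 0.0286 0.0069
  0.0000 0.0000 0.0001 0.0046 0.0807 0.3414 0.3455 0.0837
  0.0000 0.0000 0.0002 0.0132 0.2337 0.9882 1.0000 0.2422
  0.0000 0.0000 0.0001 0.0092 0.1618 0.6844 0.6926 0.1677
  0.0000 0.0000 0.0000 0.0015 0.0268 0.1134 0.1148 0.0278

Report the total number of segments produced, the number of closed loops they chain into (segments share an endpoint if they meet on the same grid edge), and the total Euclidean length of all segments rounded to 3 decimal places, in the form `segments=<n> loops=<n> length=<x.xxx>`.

segments=8 loops=1 length=6.805

cell (1,4): code 0100 → (1.290,5.000)–(2.000,4.391)
cell (1,5): code 1100 → (1.280,6.000)–(1.290,5.000)
cell (1,6): code 1000 → (2.000,6.622)–(1.280,6.000)
cell (2,4): code 0110 → (2.000,4.391)–(3.000,4.703)
cell (2,6): code 1001 → (3.000,6.312)–(2.000,6.622)
cell (3,4): code 0010 → (3.000,4.703)–(3.272,5.000)
cell (3,5): code 0011 → (3.272,5.000)–(3.283,6.000)
cell (3,6): code 0001 → (3.283,6.000)–(3.000,6.312)
total: 8 segments, chained into 1 closed loop(s), length Σ = 6.804524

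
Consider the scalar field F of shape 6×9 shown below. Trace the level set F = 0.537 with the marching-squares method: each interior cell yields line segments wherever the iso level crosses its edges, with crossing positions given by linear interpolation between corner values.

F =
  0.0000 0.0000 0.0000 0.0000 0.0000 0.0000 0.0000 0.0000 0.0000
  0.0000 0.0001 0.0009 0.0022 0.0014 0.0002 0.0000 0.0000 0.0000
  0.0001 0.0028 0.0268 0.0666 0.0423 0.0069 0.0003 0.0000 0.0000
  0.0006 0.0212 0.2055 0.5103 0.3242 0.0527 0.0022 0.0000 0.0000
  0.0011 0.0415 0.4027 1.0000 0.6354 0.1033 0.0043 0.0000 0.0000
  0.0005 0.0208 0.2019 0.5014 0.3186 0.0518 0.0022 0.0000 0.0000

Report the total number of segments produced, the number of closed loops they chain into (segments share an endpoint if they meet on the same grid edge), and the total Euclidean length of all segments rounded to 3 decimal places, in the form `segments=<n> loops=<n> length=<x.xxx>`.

segments=6 loops=1 length=5.517

cell (3,2): code 0100 → (3.055,3.000)–(4.000,2.225)
cell (3,3): code 1100 → (3.684,4.000)–(3.055,3.000)
cell (3,4): code 1000 → (4.000,4.185)–(3.684,4.000)
cell (4,2): code 0010 → (4.000,2.225)–(4.929,3.000)
cell (4,3): code 0011 → (4.929,3.000)–(4.311,4.000)
cell (4,4): code 0001 → (4.311,4.000)–(4.000,4.185)
total: 6 segments, chained into 1 closed loop(s), length Σ = 5.517093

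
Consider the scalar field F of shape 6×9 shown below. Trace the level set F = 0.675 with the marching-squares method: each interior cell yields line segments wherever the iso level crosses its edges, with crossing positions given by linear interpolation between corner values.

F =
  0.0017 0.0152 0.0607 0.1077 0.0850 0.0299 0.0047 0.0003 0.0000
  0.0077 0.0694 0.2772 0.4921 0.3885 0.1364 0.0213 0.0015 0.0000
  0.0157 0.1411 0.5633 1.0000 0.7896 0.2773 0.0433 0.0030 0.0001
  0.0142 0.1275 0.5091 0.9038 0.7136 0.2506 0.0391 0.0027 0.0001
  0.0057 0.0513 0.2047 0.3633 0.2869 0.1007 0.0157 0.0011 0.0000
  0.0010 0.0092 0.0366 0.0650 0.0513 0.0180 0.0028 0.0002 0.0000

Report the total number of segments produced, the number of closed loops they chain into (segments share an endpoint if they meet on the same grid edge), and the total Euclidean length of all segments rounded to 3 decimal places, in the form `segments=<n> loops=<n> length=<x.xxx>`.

cell (1,2): code 0100 → (1.360,3.000)–(2.000,2.256)
cell (1,3): code 1100 → (1.714,4.000)–(1.360,3.000)
cell (1,4): code 1000 → (2.000,4.224)–(1.714,4.000)
cell (2,2): code 0110 → (2.000,2.256)–(3.000,2.420)
cell (2,4): code 1001 → (3.000,4.083)–(2.000,4.224)
cell (3,2): code 0010 → (3.000,2.420)–(3.423,3.000)
cell (3,3): code 0011 → (3.423,3.000)–(3.090,4.000)
cell (3,4): code 0001 → (3.090,4.000)–(3.000,4.083)
total: 8 segments, chained into 1 closed loop(s), length Σ = 6.323217

segments=8 loops=1 length=6.323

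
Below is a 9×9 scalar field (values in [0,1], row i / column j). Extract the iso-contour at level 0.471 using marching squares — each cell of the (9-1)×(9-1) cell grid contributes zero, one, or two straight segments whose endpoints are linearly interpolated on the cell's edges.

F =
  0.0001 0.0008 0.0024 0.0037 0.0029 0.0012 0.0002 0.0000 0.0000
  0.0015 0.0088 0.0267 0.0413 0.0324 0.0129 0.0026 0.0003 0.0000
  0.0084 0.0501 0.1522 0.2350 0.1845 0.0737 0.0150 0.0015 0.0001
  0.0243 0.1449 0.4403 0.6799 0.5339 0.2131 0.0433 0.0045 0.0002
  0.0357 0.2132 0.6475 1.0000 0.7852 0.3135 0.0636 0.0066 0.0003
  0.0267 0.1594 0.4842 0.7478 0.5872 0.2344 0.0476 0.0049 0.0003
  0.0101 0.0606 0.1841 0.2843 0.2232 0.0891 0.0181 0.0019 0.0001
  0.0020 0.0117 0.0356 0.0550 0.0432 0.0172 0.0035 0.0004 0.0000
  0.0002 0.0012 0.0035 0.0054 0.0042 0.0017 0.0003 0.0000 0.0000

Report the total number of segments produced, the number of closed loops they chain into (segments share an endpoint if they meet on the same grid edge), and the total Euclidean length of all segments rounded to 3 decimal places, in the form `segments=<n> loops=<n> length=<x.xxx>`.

cell (2,2): code 0100 → (2.530,3.000)–(3.000,2.128)
cell (2,3): code 1100 → (2.820,4.000)–(2.530,3.000)
cell (2,4): code 1000 → (3.000,4.196)–(2.820,4.000)
cell (3,1): code 0100 → (3.148,2.000)–(4.000,1.594)
cell (3,2): code 1110 → (3.000,2.128)–(3.148,2.000)
cell (3,4): code 1001 → (4.000,4.666)–(3.000,4.196)
cell (4,1): code 0110 → (4.000,1.594)–(5.000,1.959)
cell (4,4): code 1001 → (5.000,4.329)–(4.000,4.666)
cell (5,1): code 0010 → (5.000,1.959)–(5.044,2.000)
cell (5,2): code 0011 → (5.044,2.000)–(5.597,3.000)
cell (5,3): code 0011 → (5.597,3.000)–(5.319,4.000)
cell (5,4): code 0001 → (5.319,4.000)–(5.000,4.329)
total: 12 segments, chained into 1 closed loop(s), length Σ = 9.361438

segments=12 loops=1 length=9.361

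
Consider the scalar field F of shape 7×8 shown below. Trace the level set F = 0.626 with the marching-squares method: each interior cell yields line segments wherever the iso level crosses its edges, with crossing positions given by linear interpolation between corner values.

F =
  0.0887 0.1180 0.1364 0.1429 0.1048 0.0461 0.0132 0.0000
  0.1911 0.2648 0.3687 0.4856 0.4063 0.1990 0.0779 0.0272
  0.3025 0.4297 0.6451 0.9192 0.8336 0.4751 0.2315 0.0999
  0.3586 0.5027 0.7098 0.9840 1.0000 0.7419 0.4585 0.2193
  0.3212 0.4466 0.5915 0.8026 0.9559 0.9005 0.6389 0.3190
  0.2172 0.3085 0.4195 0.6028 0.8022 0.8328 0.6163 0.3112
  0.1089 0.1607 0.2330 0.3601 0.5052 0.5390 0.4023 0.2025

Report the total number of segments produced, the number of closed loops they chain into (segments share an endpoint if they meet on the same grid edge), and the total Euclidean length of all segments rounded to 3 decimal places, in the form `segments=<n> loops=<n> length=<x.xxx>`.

cell (1,1): code 0100 → (1.931,2.000)–(2.000,1.911)
cell (1,2): code 1100 → (1.324,3.000)–(1.931,2.000)
cell (1,3): code 1100 → (1.514,4.000)–(1.324,3.000)
cell (1,4): code 1000 → (2.000,4.579)–(1.514,4.000)
cell (2,1): code 0110 → (2.000,1.911)–(3.000,1.595)
cell (2,4): code 1101 → (2.566,5.000)–(2.000,4.579)
cell (2,5): code 1000 → (3.000,5.409)–(2.566,5.000)
cell (3,1): code 0010 → (3.000,1.595)–(3.708,2.000)
cell (3,2): code 0111 → (3.708,2.000)–(4.000,2.163)
cell (3,5): code 1101 → (3.928,6.000)–(3.000,5.409)
cell (3,6): code 1000 → (4.000,6.040)–(3.928,6.000)
cell (4,2): code 0010 → (4.000,2.163)–(4.884,3.000)
cell (4,3): code 0111 → (4.884,3.000)–(5.000,3.116)
cell (4,5): code 1011 → (5.000,5.955)–(4.571,6.000)
cell (4,6): code 0001 → (4.571,6.000)–(4.000,6.040)
cell (5,3): code 0010 → (5.000,3.116)–(5.593,4.000)
cell (5,4): code 0011 → (5.593,4.000)–(5.704,5.000)
cell (5,5): code 0001 → (5.704,5.000)–(5.000,5.955)
total: 18 segments, chained into 1 closed loop(s), length Σ = 13.381442

segments=18 loops=1 length=13.381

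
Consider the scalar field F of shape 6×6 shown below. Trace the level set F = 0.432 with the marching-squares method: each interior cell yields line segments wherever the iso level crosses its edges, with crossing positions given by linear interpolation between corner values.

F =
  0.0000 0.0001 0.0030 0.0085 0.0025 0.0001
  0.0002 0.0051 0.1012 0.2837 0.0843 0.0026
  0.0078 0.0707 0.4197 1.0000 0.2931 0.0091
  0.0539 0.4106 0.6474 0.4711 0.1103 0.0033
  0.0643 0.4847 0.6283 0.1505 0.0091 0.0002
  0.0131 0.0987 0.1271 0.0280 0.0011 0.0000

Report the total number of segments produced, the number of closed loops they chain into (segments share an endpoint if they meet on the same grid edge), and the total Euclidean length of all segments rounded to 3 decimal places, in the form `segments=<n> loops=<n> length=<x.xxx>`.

cell (1,2): code 0100 → (1.207,3.000)–(2.000,2.021)
cell (1,3): code 1000 → (2.000,3.804)–(1.207,3.000)
cell (2,1): code 0100 → (2.054,2.000)–(3.000,1.090)
cell (2,2): code 1110 → (2.000,2.021)–(2.054,2.000)
cell (2,3): code 1001 → (3.000,3.108)–(2.000,3.804)
cell (3,0): code 0100 → (3.289,1.000)–(4.000,0.875)
cell (3,1): code 1110 → (3.000,1.090)–(3.289,1.000)
cell (3,2): code 1011 → (4.000,2.411)–(3.122,3.000)
cell (3,3): code 0001 → (3.122,3.000)–(3.000,3.108)
cell (4,0): code 0010 → (4.000,0.875)–(4.137,1.000)
cell (4,1): code 0011 → (4.137,1.000)–(4.392,2.000)
cell (4,2): code 0001 → (4.392,2.000)–(4.000,2.411)
total: 12 segments, chained into 1 closed loop(s), length Σ = 9.007178

segments=12 loops=1 length=9.007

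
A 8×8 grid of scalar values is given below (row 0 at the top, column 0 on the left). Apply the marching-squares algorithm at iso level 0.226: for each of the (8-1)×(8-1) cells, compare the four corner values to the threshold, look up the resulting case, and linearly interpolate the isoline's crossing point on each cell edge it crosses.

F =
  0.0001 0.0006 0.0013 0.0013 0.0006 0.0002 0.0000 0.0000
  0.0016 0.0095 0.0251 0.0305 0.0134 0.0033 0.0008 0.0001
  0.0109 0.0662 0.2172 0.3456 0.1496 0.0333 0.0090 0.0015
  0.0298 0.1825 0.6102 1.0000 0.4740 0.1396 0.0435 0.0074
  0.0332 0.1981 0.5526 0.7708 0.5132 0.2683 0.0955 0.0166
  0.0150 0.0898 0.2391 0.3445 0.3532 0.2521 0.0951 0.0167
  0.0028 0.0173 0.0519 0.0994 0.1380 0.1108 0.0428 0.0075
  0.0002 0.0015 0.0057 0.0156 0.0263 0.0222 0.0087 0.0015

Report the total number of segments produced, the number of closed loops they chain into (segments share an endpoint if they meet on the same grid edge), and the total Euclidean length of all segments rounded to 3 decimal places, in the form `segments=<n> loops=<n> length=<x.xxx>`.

segments=16 loops=1 length=12.607

cell (1,2): code 0100 → (1.620,3.000)–(2.000,2.069)
cell (1,3): code 1000 → (2.000,3.610)–(1.620,3.000)
cell (2,1): code 0100 → (2.022,2.000)–(3.000,1.102)
cell (2,2): code 1110 → (2.000,2.069)–(2.022,2.000)
cell (2,3): code 1101 → (2.236,4.000)–(2.000,3.610)
cell (2,4): code 1000 → (3.000,4.742)–(2.236,4.000)
cell (3,1): code 0110 → (3.000,1.102)–(4.000,1.079)
cell (3,4): code 1101 → (3.671,5.000)–(3.000,4.742)
cell (3,5): code 1000 → (4.000,5.245)–(3.671,5.000)
cell (4,1): code 0110 → (4.000,1.079)–(5.000,1.912)
cell (4,5): code 1001 → (5.000,5.166)–(4.000,5.245)
cell (5,1): code 0010 → (5.000,1.912)–(5.070,2.000)
cell (5,2): code 0011 → (5.070,2.000)–(5.483,3.000)
cell (5,3): code 0011 → (5.483,3.000)–(5.591,4.000)
cell (5,4): code 0011 → (5.591,4.000)–(5.185,5.000)
cell (5,5): code 0001 → (5.185,5.000)–(5.000,5.166)
total: 16 segments, chained into 1 closed loop(s), length Σ = 12.607108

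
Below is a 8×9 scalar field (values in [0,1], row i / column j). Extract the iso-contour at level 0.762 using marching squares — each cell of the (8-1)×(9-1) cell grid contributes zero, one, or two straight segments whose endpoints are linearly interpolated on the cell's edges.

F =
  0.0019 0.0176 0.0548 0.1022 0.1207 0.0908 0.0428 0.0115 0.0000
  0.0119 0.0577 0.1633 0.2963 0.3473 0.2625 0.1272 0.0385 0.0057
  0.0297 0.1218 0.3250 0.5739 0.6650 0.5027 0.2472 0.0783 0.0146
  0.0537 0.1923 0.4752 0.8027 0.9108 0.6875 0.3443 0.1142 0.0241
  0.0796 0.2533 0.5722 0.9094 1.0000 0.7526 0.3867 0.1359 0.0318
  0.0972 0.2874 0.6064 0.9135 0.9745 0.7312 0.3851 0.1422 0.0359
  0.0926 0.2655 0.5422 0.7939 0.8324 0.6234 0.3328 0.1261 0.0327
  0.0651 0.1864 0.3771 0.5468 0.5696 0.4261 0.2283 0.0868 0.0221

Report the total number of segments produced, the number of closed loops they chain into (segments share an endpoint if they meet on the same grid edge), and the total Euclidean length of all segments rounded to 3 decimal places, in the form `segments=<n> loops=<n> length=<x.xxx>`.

segments=12 loops=1 length=10.122

cell (2,2): code 0100 → (2.822,3.000)–(3.000,2.876)
cell (2,3): code 1100 → (2.395,4.000)–(2.822,3.000)
cell (2,4): code 1000 → (3.000,4.666)–(2.395,4.000)
cell (3,2): code 0110 → (3.000,2.876)–(4.000,2.563)
cell (3,4): code 1001 → (4.000,4.962)–(3.000,4.666)
cell (4,2): code 0110 → (4.000,2.563)–(5.000,2.507)
cell (4,4): code 1001 → (5.000,4.873)–(4.000,4.962)
cell (5,2): code 0110 → (5.000,2.507)–(6.000,2.873)
cell (5,4): code 1001 → (6.000,4.337)–(5.000,4.873)
cell (6,2): code 0010 → (6.000,2.873)–(6.129,3.000)
cell (6,3): code 0011 → (6.129,3.000)–(6.268,4.000)
cell (6,4): code 0001 → (6.268,4.000)–(6.000,4.337)
total: 12 segments, chained into 1 closed loop(s), length Σ = 10.121708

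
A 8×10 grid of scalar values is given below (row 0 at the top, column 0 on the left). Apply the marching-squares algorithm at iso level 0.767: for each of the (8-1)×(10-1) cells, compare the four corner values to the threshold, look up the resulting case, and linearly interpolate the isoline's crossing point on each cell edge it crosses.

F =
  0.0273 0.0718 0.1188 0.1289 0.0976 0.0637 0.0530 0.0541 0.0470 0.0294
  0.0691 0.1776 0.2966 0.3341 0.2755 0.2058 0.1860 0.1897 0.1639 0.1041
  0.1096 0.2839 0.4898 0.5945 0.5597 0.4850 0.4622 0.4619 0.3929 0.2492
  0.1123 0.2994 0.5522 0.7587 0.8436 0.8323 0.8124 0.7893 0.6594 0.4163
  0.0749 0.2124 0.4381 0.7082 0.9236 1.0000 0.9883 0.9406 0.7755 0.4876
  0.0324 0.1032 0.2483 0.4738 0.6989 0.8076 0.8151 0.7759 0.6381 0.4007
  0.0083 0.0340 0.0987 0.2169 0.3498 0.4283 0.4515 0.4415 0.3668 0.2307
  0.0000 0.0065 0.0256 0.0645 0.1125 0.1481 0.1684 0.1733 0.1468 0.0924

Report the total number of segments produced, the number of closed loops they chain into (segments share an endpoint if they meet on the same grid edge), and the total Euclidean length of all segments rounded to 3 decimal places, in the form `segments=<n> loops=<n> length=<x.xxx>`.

cell (2,3): code 0100 → (2.730,4.000)–(3.000,3.098)
cell (2,4): code 1100 → (2.812,5.000)–(2.730,4.000)
cell (2,5): code 1100 → (2.870,6.000)–(2.812,5.000)
cell (2,6): code 1100 → (2.932,7.000)–(2.870,6.000)
cell (2,7): code 1000 → (3.000,7.172)–(2.932,7.000)
cell (3,3): code 0110 → (3.000,3.098)–(4.000,3.273)
cell (3,7): code 1101 → (3.927,8.000)–(3.000,7.172)
cell (3,8): code 1000 → (4.000,8.030)–(3.927,8.000)
cell (4,3): code 0010 → (4.000,3.273)–(4.697,4.000)
cell (4,4): code 0111 → (4.697,4.000)–(5.000,4.626)
cell (4,7): code 1011 → (5.000,7.065)–(4.062,8.000)
cell (4,8): code 0001 → (4.062,8.000)–(4.000,8.030)
cell (5,4): code 0010 → (5.000,4.626)–(5.107,5.000)
cell (5,5): code 0011 → (5.107,5.000)–(5.132,6.000)
cell (5,6): code 0011 → (5.132,6.000)–(5.027,7.000)
cell (5,7): code 0001 → (5.027,7.000)–(5.000,7.065)
total: 16 segments, chained into 1 closed loop(s), length Σ = 12.031213

segments=16 loops=1 length=12.031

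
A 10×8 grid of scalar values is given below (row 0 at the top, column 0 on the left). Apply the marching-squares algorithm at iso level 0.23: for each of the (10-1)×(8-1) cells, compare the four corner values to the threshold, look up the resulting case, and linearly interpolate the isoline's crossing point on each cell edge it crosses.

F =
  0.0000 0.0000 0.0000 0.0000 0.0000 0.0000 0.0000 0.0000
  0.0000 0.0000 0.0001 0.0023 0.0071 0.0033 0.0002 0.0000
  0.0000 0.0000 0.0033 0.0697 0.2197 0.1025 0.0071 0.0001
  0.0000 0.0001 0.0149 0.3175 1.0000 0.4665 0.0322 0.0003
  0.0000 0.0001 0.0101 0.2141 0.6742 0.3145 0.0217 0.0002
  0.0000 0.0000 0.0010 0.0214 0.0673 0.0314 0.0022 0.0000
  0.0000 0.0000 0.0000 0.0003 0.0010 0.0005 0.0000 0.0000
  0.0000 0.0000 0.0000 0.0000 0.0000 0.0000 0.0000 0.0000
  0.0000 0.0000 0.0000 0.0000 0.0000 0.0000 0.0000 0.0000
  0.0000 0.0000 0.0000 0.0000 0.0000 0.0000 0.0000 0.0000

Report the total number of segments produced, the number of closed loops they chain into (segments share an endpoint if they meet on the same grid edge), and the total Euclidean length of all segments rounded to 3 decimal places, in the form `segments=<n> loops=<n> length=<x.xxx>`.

segments=10 loops=1 length=8.344

cell (2,2): code 0100 → (2.647,3.000)–(3.000,2.711)
cell (2,3): code 1100 → (2.013,4.000)–(2.647,3.000)
cell (2,4): code 1100 → (2.350,5.000)–(2.013,4.000)
cell (2,5): code 1000 → (3.000,5.545)–(2.350,5.000)
cell (3,2): code 0010 → (3.000,2.711)–(3.846,3.000)
cell (3,3): code 0111 → (3.846,3.000)–(4.000,3.035)
cell (3,5): code 1001 → (4.000,5.289)–(3.000,5.545)
cell (4,3): code 0010 → (4.000,3.035)–(4.732,4.000)
cell (4,4): code 0011 → (4.732,4.000)–(4.298,5.000)
cell (4,5): code 0001 → (4.298,5.000)–(4.000,5.289)
total: 10 segments, chained into 1 closed loop(s), length Σ = 8.344018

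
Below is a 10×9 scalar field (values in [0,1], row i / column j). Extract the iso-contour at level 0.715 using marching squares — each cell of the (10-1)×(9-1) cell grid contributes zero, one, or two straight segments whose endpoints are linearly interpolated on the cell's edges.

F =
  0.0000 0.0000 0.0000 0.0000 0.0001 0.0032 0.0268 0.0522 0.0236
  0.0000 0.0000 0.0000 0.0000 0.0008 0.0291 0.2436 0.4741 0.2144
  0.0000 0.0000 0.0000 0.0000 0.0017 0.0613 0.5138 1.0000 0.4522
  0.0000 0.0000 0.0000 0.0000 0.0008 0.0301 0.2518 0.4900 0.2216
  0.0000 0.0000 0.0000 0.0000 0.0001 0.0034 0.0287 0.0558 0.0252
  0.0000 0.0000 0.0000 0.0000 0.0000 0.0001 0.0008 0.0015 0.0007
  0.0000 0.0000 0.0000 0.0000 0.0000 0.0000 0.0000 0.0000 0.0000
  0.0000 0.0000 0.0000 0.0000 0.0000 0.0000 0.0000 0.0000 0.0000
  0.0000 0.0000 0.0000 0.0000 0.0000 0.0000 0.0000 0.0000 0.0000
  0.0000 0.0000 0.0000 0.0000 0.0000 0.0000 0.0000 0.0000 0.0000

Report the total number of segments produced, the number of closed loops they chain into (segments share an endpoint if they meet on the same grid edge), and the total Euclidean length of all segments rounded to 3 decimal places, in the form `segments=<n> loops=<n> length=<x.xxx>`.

cell (1,6): code 0100 → (1.458,7.000)–(2.000,6.414)
cell (1,7): code 1000 → (2.000,7.520)–(1.458,7.000)
cell (2,6): code 0010 → (2.000,6.414)–(2.559,7.000)
cell (2,7): code 0001 → (2.559,7.000)–(2.000,7.520)
total: 4 segments, chained into 1 closed loop(s), length Σ = 3.122930

segments=4 loops=1 length=3.123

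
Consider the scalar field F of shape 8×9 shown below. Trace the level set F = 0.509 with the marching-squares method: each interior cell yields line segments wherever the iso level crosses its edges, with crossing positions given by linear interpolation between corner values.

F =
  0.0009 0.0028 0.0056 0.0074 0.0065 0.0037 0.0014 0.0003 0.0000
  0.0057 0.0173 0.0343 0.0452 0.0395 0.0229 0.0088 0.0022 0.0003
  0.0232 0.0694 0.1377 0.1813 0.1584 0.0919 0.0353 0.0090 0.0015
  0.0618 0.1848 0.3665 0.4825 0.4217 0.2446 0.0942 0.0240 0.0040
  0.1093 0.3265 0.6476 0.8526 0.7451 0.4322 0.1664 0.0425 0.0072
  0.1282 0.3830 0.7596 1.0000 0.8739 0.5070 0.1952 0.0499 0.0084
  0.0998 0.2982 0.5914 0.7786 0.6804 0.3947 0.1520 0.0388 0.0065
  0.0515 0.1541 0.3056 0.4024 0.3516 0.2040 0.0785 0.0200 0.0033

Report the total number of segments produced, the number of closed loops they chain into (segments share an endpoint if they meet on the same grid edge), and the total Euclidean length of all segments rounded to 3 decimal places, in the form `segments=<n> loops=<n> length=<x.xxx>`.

segments=12 loops=1 length=11.321

cell (3,1): code 0100 → (3.507,2.000)–(4.000,1.568)
cell (3,2): code 1100 → (3.072,3.000)–(3.507,2.000)
cell (3,3): code 1100 → (3.270,4.000)–(3.072,3.000)
cell (3,4): code 1000 → (4.000,4.755)–(3.270,4.000)
cell (4,1): code 0110 → (4.000,1.568)–(5.000,1.335)
cell (4,4): code 1001 → (5.000,4.995)–(4.000,4.755)
cell (5,1): code 0110 → (5.000,1.335)–(6.000,1.719)
cell (5,4): code 1001 → (6.000,4.600)–(5.000,4.995)
cell (6,1): code 0010 → (6.000,1.719)–(6.288,2.000)
cell (6,2): code 0011 → (6.288,2.000)–(6.717,3.000)
cell (6,3): code 0011 → (6.717,3.000)–(6.521,4.000)
cell (6,4): code 0001 → (6.521,4.000)–(6.000,4.600)
total: 12 segments, chained into 1 closed loop(s), length Σ = 11.321263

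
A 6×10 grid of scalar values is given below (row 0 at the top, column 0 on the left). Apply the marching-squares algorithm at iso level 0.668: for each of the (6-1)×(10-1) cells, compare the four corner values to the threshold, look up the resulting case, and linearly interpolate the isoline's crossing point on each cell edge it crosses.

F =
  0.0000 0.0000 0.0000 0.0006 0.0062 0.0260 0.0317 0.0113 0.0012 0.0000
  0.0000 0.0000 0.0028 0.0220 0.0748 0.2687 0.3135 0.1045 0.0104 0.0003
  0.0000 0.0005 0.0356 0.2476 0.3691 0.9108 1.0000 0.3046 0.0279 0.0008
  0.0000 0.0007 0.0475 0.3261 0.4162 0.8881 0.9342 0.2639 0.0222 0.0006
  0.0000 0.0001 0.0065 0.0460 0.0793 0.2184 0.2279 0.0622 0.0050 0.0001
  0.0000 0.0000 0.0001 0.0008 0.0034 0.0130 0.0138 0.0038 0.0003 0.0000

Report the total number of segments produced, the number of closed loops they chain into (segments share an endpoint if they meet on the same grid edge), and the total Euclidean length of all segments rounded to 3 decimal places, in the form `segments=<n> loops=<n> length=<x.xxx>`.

segments=8 loops=1 length=6.394

cell (1,4): code 0100 → (1.622,5.000)–(2.000,4.552)
cell (1,5): code 1100 → (1.516,6.000)–(1.622,5.000)
cell (1,6): code 1000 → (2.000,6.477)–(1.516,6.000)
cell (2,4): code 0110 → (2.000,4.552)–(3.000,4.534)
cell (2,6): code 1001 → (3.000,6.397)–(2.000,6.477)
cell (3,4): code 0010 → (3.000,4.534)–(3.329,5.000)
cell (3,5): code 0011 → (3.329,5.000)–(3.377,6.000)
cell (3,6): code 0001 → (3.377,6.000)–(3.000,6.397)
total: 8 segments, chained into 1 closed loop(s), length Σ = 6.394162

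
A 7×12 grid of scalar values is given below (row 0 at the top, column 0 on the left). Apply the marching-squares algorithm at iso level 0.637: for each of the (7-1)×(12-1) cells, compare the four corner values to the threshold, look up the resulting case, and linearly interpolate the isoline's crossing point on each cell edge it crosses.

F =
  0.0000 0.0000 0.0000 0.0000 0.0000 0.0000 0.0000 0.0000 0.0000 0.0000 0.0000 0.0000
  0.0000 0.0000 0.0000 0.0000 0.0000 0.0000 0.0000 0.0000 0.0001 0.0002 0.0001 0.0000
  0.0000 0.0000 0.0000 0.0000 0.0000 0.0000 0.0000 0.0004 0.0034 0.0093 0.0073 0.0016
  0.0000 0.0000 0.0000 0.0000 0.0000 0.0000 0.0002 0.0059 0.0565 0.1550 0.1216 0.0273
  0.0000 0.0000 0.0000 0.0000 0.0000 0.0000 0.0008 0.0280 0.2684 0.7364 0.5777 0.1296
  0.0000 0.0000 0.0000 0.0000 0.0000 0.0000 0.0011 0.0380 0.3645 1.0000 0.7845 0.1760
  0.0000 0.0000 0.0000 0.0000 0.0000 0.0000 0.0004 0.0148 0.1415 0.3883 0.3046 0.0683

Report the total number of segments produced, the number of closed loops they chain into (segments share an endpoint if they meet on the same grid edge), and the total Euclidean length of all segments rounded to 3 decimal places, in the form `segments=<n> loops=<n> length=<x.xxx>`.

segments=8 loops=1 length=5.464

cell (3,8): code 0100 → (3.829,9.000)–(4.000,8.788)
cell (3,9): code 1000 → (4.000,9.626)–(3.829,9.000)
cell (4,8): code 0110 → (4.000,8.788)–(5.000,8.429)
cell (4,9): code 1101 → (4.287,10.000)–(4.000,9.626)
cell (4,10): code 1000 → (5.000,10.242)–(4.287,10.000)
cell (5,8): code 0010 → (5.000,8.429)–(5.593,9.000)
cell (5,9): code 0011 → (5.593,9.000)–(5.307,10.000)
cell (5,10): code 0001 → (5.307,10.000)–(5.000,10.242)
total: 8 segments, chained into 1 closed loop(s), length Σ = 5.463877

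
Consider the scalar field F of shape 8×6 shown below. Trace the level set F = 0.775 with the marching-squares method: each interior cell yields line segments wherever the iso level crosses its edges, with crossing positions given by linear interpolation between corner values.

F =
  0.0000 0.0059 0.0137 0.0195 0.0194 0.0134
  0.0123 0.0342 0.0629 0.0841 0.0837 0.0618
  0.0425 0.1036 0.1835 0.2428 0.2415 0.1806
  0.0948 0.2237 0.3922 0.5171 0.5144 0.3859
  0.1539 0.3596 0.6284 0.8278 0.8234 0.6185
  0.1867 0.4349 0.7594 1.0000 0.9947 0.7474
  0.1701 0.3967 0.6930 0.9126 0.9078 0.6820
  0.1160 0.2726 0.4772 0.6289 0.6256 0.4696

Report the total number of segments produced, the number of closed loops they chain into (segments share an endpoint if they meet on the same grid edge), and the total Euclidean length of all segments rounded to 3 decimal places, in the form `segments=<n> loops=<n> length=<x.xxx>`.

segments=10 loops=1 length=8.632

cell (3,2): code 0100 → (3.830,3.000)–(4.000,2.735)
cell (3,3): code 1100 → (3.843,4.000)–(3.830,3.000)
cell (3,4): code 1000 → (4.000,4.236)–(3.843,4.000)
cell (4,2): code 0110 → (4.000,2.735)–(5.000,2.065)
cell (4,4): code 1001 → (5.000,4.888)–(4.000,4.236)
cell (5,2): code 0110 → (5.000,2.065)–(6.000,2.373)
cell (5,4): code 1001 → (6.000,4.588)–(5.000,4.888)
cell (6,2): code 0010 → (6.000,2.373)–(6.485,3.000)
cell (6,3): code 0011 → (6.485,3.000)–(6.471,4.000)
cell (6,4): code 0001 → (6.471,4.000)–(6.000,4.588)
total: 10 segments, chained into 1 closed loop(s), length Σ = 8.632276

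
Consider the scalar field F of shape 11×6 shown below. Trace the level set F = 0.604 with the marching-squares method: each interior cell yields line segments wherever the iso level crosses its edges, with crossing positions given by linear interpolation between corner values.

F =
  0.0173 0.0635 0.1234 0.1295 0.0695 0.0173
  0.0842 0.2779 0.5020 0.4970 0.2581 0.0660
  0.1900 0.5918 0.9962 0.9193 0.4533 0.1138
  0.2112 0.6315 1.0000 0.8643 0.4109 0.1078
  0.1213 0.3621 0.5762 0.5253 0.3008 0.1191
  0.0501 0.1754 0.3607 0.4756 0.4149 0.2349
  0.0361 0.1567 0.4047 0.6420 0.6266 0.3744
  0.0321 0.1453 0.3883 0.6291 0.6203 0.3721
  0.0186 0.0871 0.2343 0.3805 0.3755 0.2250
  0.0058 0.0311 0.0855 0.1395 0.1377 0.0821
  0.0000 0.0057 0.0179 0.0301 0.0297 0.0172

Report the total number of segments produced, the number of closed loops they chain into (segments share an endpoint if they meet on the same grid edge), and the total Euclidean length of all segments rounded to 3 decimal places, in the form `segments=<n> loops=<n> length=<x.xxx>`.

segments=18 loops=2 length=13.333

cell (1,1): code 0100 → (1.206,2.000)–(2.000,1.030)
cell (1,2): code 1100 → (1.253,3.000)–(1.206,2.000)
cell (1,3): code 1000 → (2.000,3.677)–(1.253,3.000)
cell (2,0): code 0100 → (2.307,1.000)–(3.000,0.935)
cell (2,1): code 1110 → (2.000,1.030)–(2.307,1.000)
cell (2,3): code 1001 → (3.000,3.574)–(2.000,3.677)
cell (3,0): code 0010 → (3.000,0.935)–(3.102,1.000)
cell (3,1): code 0011 → (3.102,1.000)–(3.934,2.000)
cell (3,2): code 0011 → (3.934,2.000)–(3.768,3.000)
cell (3,3): code 0001 → (3.768,3.000)–(3.000,3.574)
cell (5,2): code 0100 → (5.772,3.000)–(6.000,2.840)
cell (5,3): code 1100 → (5.893,4.000)–(5.772,3.000)
cell (5,4): code 1000 → (6.000,4.090)–(5.893,4.000)
cell (6,2): code 0110 → (6.000,2.840)–(7.000,2.896)
cell (6,4): code 1001 → (7.000,4.066)–(6.000,4.090)
cell (7,2): code 0010 → (7.000,2.896)–(7.101,3.000)
cell (7,3): code 0011 → (7.101,3.000)–(7.067,4.000)
cell (7,4): code 0001 → (7.067,4.000)–(7.000,4.066)
total: 18 segments, chained into 2 closed loop(s), length Σ = 13.333219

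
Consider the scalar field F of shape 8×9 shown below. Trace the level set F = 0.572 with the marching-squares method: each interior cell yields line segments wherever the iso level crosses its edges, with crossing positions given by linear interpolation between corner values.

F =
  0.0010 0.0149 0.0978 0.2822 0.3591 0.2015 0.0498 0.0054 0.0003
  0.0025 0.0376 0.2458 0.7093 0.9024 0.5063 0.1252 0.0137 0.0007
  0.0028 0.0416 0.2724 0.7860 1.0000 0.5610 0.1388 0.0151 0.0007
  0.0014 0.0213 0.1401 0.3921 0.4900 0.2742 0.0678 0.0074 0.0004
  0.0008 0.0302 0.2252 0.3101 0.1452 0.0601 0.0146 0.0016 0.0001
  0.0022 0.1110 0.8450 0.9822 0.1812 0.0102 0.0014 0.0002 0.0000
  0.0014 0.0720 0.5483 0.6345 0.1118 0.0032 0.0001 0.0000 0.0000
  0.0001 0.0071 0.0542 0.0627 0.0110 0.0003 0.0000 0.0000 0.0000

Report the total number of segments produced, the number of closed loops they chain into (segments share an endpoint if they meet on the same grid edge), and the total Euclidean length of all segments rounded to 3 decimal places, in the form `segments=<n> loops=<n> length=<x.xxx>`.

cell (0,2): code 0100 → (0.679,3.000)–(1.000,2.704)
cell (0,3): code 1100 → (0.392,4.000)–(0.679,3.000)
cell (0,4): code 1000 → (1.000,4.834)–(0.392,4.000)
cell (1,2): code 0110 → (1.000,2.704)–(2.000,2.583)
cell (1,4): code 1001 → (2.000,4.975)–(1.000,4.834)
cell (2,2): code 0010 → (2.000,2.583)–(2.543,3.000)
cell (2,3): code 0011 → (2.543,3.000)–(2.839,4.000)
cell (2,4): code 0001 → (2.839,4.000)–(2.000,4.975)
cell (4,1): code 0100 → (4.560,2.000)–(5.000,1.628)
cell (4,2): code 1100 → (4.390,3.000)–(4.560,2.000)
cell (4,3): code 1000 → (5.000,3.512)–(4.390,3.000)
cell (5,1): code 0010 → (5.000,1.628)–(5.920,2.000)
cell (5,2): code 0111 → (5.920,2.000)–(6.000,2.275)
cell (5,3): code 1001 → (6.000,3.120)–(5.000,3.512)
cell (6,2): code 0010 → (6.000,2.275)–(6.109,3.000)
cell (6,3): code 0001 → (6.109,3.000)–(6.000,3.120)
total: 16 segments, chained into 2 closed loop(s), length Σ = 13.176548

segments=16 loops=2 length=13.177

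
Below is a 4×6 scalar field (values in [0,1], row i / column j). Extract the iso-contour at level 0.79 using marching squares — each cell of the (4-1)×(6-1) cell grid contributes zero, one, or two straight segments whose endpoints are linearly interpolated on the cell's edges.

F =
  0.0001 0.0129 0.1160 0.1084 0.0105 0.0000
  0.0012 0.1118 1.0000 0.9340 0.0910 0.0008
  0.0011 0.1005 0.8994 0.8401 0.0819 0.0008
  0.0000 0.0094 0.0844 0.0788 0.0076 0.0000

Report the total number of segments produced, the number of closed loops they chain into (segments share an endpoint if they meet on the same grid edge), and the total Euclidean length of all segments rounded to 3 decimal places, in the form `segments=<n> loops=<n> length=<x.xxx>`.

cell (0,1): code 0100 → (0.762,2.000)–(1.000,1.764)
cell (0,2): code 1100 → (0.826,3.000)–(0.762,2.000)
cell (0,3): code 1000 → (1.000,3.171)–(0.826,3.000)
cell (1,1): code 0110 → (1.000,1.764)–(2.000,1.863)
cell (1,3): code 1001 → (2.000,3.066)–(1.000,3.171)
cell (2,1): code 0010 → (2.000,1.863)–(2.134,2.000)
cell (2,2): code 0011 → (2.134,2.000)–(2.066,3.000)
cell (2,3): code 0001 → (2.066,3.000)–(2.000,3.066)
total: 8 segments, chained into 1 closed loop(s), length Σ = 4.879047

segments=8 loops=1 length=4.879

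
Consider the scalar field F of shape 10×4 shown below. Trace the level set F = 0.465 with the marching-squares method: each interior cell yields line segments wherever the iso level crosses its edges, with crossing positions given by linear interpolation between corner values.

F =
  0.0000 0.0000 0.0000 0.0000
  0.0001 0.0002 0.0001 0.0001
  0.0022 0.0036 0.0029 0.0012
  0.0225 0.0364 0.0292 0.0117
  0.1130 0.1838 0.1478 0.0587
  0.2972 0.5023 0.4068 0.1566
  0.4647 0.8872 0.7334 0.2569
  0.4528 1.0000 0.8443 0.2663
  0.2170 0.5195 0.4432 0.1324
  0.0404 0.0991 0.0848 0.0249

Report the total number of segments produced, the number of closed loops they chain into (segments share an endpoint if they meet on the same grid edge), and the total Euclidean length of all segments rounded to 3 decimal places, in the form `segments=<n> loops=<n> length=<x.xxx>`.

segments=12 loops=1 length=9.220

cell (4,0): code 0100 → (4.883,1.000)–(5.000,0.818)
cell (4,1): code 1000 → (5.000,1.391)–(4.883,1.000)
cell (5,0): code 0110 → (5.000,0.818)–(6.000,0.001)
cell (5,1): code 1101 → (5.178,2.000)–(5.000,1.391)
cell (5,2): code 1000 → (6.000,2.563)–(5.178,2.000)
cell (6,0): code 0110 → (6.000,0.001)–(7.000,0.022)
cell (6,2): code 1001 → (7.000,2.656)–(6.000,2.563)
cell (7,0): code 0110 → (7.000,0.022)–(8.000,0.820)
cell (7,1): code 1011 → (8.000,1.714)–(7.946,2.000)
cell (7,2): code 0001 → (7.946,2.000)–(7.000,2.656)
cell (8,0): code 0010 → (8.000,0.820)–(8.130,1.000)
cell (8,1): code 0001 → (8.130,1.000)–(8.000,1.714)
total: 12 segments, chained into 1 closed loop(s), length Σ = 9.220322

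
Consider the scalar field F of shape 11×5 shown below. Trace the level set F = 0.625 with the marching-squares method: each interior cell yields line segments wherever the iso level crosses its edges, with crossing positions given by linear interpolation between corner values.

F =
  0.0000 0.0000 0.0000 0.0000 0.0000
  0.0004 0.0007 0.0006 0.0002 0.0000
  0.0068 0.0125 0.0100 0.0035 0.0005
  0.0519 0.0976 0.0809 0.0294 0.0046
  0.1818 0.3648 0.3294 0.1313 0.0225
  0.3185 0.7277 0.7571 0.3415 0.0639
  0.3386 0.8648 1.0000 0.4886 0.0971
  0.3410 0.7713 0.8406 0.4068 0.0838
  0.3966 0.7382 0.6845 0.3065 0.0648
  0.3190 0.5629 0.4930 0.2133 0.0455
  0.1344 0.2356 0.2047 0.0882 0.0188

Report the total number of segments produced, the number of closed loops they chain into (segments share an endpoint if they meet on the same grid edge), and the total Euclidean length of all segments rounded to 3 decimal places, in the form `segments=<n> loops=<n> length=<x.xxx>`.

cell (4,0): code 0100 → (4.717,1.000)–(5.000,0.749)
cell (4,1): code 1100 → (4.691,2.000)–(4.717,1.000)
cell (4,2): code 1000 → (5.000,2.318)–(4.691,2.000)
cell (5,0): code 0110 → (5.000,0.749)–(6.000,0.544)
cell (5,2): code 1001 → (6.000,2.733)–(5.000,2.318)
cell (6,0): code 0110 → (6.000,0.544)–(7.000,0.660)
cell (6,2): code 1001 → (7.000,2.497)–(6.000,2.733)
cell (7,0): code 0110 → (7.000,0.660)–(8.000,0.669)
cell (7,2): code 1001 → (8.000,2.157)–(7.000,2.497)
cell (8,0): code 0010 → (8.000,0.669)–(8.646,1.000)
cell (8,1): code 0011 → (8.646,1.000)–(8.311,2.000)
cell (8,2): code 0001 → (8.311,2.000)–(8.000,2.157)
total: 12 segments, chained into 1 closed loop(s), length Σ = 10.144480

segments=12 loops=1 length=10.144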